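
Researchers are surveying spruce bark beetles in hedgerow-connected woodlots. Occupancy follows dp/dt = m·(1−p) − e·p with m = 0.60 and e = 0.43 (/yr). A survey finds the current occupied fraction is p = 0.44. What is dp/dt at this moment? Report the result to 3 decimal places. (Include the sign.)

Colonization term: m·(1−p) = 0.60×0.5600 = 0.33600.
Extinction term: e·p = 0.18920.
dp/dt = 0.33600 − 0.18920 = 0.14680.

0.147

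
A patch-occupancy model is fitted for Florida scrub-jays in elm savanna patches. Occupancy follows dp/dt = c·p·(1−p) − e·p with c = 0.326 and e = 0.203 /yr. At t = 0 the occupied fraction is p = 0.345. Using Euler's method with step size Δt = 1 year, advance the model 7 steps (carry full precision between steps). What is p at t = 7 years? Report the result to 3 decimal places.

0.364

Update rule: p ← p + [c·p·(1−p) − e·p]·Δt with Δt = 1.
step 1: Δp = +0.00363, p = 0.34863
step 2: Δp = +0.00326, p = 0.35189
step 3: Δp = +0.00291, p = 0.35481
step 4: Δp = +0.00260, p = 0.35741
step 5: Δp = +0.00232, p = 0.35973
step 6: Δp = +0.00206, p = 0.36179
step 7: Δp = +0.00183, p = 0.36362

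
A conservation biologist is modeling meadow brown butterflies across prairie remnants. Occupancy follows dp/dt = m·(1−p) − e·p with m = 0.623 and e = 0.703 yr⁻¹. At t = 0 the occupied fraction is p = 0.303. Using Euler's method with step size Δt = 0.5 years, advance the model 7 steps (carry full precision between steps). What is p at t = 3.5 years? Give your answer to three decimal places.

Update rule: p ← p + [m·(1−p) − e·p]·Δt with Δt = 0.5.
step 1: Δp = +0.11061, p = 0.41361
step 2: Δp = +0.03728, p = 0.45089
step 3: Δp = +0.01256, p = 0.46345
step 4: Δp = +0.00423, p = 0.46768
step 5: Δp = +0.00143, p = 0.46911
step 6: Δp = +0.00048, p = 0.46959
step 7: Δp = +0.00016, p = 0.46975

0.470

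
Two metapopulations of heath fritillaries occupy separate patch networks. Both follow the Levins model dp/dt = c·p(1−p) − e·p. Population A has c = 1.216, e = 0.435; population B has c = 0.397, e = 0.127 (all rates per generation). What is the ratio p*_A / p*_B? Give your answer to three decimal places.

0.944

A: p*_A = 1 − 0.435/1.216 = 0.6423.
B: p*_B = 1 − 0.127/0.397 = 0.6801.
p*_A / p*_B = 0.6423/0.6801 = 0.9444.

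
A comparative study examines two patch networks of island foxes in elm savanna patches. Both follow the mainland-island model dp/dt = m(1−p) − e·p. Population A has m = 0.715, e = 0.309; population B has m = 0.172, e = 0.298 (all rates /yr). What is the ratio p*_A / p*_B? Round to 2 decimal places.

1.91

A: p*_A = m/(m+e) = 0.715/1.0240 = 0.6982.
B: p*_B = 0.172/0.4700 = 0.3660.
p*_A / p*_B = 0.6982/0.3660 = 1.9080.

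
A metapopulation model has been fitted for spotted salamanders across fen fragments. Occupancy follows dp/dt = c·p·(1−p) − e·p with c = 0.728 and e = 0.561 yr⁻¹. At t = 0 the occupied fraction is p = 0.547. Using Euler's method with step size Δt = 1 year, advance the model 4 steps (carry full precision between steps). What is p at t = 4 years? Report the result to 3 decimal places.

0.304

Update rule: p ← p + [c·p·(1−p) − e·p]·Δt with Δt = 1.
t = 1: p = 0.54700 + (-0.12648) = 0.42052
t = 2: p = 0.42052 + (-0.05851) = 0.36201
t = 3: p = 0.36201 + (-0.03495) = 0.32706
t = 4: p = 0.32706 + (-0.02325) = 0.30381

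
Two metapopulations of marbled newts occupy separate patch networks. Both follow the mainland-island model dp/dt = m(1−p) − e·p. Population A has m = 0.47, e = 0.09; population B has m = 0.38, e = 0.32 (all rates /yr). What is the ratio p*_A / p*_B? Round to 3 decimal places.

1.546

A: p*_A = m/(m+e) = 0.47/0.5600 = 0.8393.
B: p*_B = 0.38/0.7000 = 0.5429.
p*_A / p*_B = 0.8393/0.5429 = 1.5461.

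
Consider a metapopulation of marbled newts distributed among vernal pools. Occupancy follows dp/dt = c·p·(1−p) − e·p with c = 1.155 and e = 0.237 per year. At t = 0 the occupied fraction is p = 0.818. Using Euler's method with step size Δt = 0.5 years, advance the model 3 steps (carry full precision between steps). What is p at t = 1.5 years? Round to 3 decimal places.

Update rule: p ← p + [c·p·(1−p) − e·p]·Δt with Δt = 0.5.
  1  |  dp/dt·Δt = -0.010957  |  p_1 = 0.807043
  2  |  dp/dt·Δt = -0.005704  |  p_2 = 0.801339
  3  |  dp/dt·Δt = -0.003024  |  p_3 = 0.798315

0.798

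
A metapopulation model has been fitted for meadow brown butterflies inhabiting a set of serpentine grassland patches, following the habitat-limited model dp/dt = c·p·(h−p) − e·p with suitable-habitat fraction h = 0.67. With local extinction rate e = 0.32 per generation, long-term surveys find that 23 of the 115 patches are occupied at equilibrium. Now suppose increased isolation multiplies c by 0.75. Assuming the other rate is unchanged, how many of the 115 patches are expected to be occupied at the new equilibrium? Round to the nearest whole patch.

5

Observed p* = 23/115 = 0.20000.
Balance c(h−p*) = e gives c = e/(0.67 − 0.20000) = 0.32/0.47000 = 0.68085.
New p* = 0.67 − e/c = 0.67 − 0.32000/0.51064 = 0.04334.
Expected occupied = 115 × 0.04334 = 4.98 ≈ 5.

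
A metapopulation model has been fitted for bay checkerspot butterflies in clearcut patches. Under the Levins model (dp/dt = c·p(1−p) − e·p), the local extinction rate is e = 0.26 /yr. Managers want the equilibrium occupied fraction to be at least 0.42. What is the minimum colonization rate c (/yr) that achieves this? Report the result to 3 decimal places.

0.448

p* = 1 − e/c ≥ 0.42 requires e/c ≤ 0.5800, i.e. c ≥ e/0.5800.
c_min = 0.26/0.5800 = 0.4483.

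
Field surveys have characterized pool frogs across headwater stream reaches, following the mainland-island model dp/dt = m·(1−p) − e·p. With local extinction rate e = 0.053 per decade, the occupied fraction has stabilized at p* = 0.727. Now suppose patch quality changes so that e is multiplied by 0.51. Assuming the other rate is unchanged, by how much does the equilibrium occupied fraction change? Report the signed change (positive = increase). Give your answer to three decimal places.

Balance m(1−p*) = e·p* gives m = e·p*/(1−p*) = 0.053×0.72700/0.27300 = 0.14114.
New p* = m/(m+e) = 0.14114/(0.14114+0.02703) = 0.83927.
Δp* = 0.83927 − 0.72700 = +0.11227.

0.112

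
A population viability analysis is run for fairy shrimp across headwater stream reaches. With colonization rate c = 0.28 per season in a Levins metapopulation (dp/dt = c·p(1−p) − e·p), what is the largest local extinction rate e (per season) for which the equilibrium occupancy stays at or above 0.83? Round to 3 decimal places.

1 − e/c ≥ 0.83 ⇒ e ≤ c(1 − 0.83) = 0.28 × 0.1700.
e_max = 0.0476.

0.048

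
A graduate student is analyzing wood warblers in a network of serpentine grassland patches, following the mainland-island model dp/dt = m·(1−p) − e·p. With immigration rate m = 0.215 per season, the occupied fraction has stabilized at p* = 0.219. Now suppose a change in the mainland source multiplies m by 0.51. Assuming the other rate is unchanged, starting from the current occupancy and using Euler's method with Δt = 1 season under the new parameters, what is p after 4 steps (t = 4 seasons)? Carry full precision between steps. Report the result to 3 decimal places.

0.125

Balance m(1−p*) = e·p* gives e = m(1−p*)/p* = 0.215×0.78100/0.21900 = 0.76674.
Starting from p₀ = 0.21900; update p ← p + (dp/dt)·Δt with the new parameters.
t = 1: p = 0.21900 + (-0.08228) = 0.13672
t = 2: p = 0.13672 + (-0.01017) = 0.12655
t = 3: p = 0.12655 + (-0.00126) = 0.12529
t = 4: p = 0.12529 + (-0.00016) = 0.12514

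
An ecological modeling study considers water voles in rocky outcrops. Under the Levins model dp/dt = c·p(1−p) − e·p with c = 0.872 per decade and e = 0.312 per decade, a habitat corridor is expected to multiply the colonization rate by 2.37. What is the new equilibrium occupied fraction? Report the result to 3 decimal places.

Before: p* = 1 − 0.312/0.872 = 0.6422.
After the change, c = 2.06664, e = 0.312, so p* = 1 − 0.312/2.06664 = 0.8490.

0.849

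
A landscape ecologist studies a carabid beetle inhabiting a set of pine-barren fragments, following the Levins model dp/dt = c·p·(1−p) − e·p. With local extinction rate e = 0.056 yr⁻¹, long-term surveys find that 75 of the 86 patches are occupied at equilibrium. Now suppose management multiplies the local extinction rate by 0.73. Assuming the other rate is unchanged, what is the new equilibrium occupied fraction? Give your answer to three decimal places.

0.907

Observed p* = 75/86 = 0.87209.
Balance c(1−p*) = e gives c = e/(1 − 0.87209) = 0.056/0.12791 = 0.43781.
New p* = 1 − e/c = 1 − 0.04088/0.43781 = 0.90663.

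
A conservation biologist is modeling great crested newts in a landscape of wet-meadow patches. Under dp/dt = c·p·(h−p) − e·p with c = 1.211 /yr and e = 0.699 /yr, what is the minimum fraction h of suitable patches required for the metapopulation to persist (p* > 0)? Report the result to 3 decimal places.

p* = h − e/c is positive only when h > e/c.
h_min = e/c = 0.699/1.211 = 0.5772.

0.577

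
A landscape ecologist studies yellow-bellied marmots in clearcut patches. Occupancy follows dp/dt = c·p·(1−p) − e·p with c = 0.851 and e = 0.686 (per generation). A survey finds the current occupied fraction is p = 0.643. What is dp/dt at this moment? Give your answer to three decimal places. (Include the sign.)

Colonization term: c·p·(1−p) = 0.851×0.643×0.3570 = 0.19535.
Extinction term: e·p = 0.44110.
dp/dt = 0.19535 − 0.44110 = -0.24575.

-0.246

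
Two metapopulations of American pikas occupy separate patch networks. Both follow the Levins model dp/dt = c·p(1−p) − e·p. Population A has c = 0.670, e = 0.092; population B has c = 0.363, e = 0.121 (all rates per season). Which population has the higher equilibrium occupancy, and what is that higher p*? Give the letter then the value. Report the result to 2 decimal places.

A, 0.86

A: p*_A = 1 − 0.092/0.670 = 0.8627.
B: p*_B = 1 − 0.121/0.363 = 0.6667.
A is higher at 0.8627.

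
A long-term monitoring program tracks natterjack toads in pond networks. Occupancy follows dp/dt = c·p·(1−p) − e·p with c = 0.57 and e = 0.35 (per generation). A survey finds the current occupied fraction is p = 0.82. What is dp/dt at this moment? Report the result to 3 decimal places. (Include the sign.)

-0.203

Colonization term: c·p·(1−p) = 0.57×0.82×0.1800 = 0.08413.
Extinction term: e·p = 0.28700.
dp/dt = 0.08413 − 0.28700 = -0.20287.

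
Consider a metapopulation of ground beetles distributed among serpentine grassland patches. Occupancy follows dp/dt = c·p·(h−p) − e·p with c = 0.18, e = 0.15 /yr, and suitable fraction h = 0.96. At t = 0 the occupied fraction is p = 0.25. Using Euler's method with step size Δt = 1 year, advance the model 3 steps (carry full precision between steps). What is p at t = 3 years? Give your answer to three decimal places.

Update rule: p ← p + [c·p·(h−p) − e·p]·Δt with Δt = 1.
  1  |  dp/dt·Δt = -0.005550  |  p_1 = 0.244450
  2  |  dp/dt·Δt = -0.005183  |  p_2 = 0.239267
  3  |  dp/dt·Δt = -0.004850  |  p_3 = 0.234418

0.234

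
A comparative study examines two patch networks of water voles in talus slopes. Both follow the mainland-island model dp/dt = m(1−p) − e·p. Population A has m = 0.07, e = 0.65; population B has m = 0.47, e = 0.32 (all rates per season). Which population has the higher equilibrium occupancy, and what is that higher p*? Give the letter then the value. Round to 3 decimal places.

B, 0.595

A: p*_A = m/(m+e) = 0.07/0.7200 = 0.0972.
B: p*_B = 0.47/0.7900 = 0.5949.
B is higher at 0.5949.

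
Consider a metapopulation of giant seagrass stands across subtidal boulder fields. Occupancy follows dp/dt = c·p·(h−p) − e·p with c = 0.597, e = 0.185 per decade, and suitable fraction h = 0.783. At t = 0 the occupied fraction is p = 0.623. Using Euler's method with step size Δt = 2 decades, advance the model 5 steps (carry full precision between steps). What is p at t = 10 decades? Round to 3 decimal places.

Update rule: p ← p + [c·p·(h−p) − e·p]·Δt with Δt = 2.
step 1: Δp = -0.11149, p = 0.51151
step 2: Δp = -0.02345, p = 0.48806
step 3: Δp = -0.00871, p = 0.47935
step 4: Δp = -0.00357, p = 0.47578
step 5: Δp = -0.00151, p = 0.47427

0.474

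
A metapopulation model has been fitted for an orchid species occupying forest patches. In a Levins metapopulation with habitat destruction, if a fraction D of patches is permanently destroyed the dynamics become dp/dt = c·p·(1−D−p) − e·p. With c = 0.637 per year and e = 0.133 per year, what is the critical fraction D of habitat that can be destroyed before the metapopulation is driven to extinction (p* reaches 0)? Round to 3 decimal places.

The nontrivial equilibrium is p* = (1−D) − e/c; extinction occurs when this hits zero.
So D_crit = 1 − e/c = 1 − 0.133/0.637 = 1 − 0.2088 = 0.7912.
This equals the undisturbed p*, a classic result of Lande's extension.

0.791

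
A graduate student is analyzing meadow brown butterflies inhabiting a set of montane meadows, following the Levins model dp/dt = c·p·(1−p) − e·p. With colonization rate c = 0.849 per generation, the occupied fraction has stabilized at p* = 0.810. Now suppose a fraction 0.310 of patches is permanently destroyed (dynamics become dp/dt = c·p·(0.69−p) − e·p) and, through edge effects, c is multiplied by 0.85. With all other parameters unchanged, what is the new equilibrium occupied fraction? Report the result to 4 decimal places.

0.4665

Balance c(1−p*) = e gives e = 0.849×(1 − 0.81000) = 0.16131.
New p* = 0.69 − e/c = 0.69 − 0.16131/0.72165 = 0.46647.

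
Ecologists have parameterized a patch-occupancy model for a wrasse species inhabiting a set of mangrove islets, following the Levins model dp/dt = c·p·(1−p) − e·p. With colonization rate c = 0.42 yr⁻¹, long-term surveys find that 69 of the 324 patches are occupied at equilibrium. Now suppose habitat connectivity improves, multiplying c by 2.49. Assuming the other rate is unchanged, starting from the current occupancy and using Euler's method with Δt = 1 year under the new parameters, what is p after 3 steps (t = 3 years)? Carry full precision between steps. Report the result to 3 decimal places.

0.552

Observed p* = 69/324 = 0.21296.
Balance c(1−p*) = e gives e = 0.42×(1 − 0.21296) = 0.33056.
Starting from p₀ = 0.21296; update p ← p + (dp/dt)·Δt with the new parameters.
t = 1: p = 0.21296 + (+0.10489) = 0.31785
t = 2: p = 0.31785 + (+0.12168) = 0.43954
t = 3: p = 0.43954 + (+0.11234) = 0.55187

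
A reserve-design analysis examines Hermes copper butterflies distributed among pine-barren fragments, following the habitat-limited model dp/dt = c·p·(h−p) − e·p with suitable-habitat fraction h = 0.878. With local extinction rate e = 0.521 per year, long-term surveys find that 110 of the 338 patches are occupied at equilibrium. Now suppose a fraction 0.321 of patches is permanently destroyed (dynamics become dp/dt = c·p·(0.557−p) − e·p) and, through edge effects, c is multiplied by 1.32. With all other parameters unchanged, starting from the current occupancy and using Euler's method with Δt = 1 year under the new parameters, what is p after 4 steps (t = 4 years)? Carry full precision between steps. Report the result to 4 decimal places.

0.1810

Observed p* = 110/338 = 0.32544.
Balance c(h−p*) = e gives c = e/(0.878 − 0.32544) = 0.521/0.55256 = 0.94289.
Starting from p₀ = 0.32544; update p ← p + (dp/dt)·Δt with the new parameters.
p: 0.32544 → 0.24968  (Δp = -0.07576)
p: 0.24968 → 0.21510  (Δp = -0.03458)
p: 0.21510 → 0.19456  (Δp = -0.02053)
p: 0.19456 → 0.18096  (Δp = -0.01360)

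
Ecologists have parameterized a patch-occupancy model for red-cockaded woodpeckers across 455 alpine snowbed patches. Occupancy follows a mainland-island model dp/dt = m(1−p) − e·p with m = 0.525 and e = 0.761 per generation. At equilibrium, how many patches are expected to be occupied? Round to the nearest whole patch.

186

p* = m/(m+e) = 0.525/1.2860 = 0.4082.
Expected occupied patches = N × p* = 455 × 0.4082 = 185.75 ≈ 186.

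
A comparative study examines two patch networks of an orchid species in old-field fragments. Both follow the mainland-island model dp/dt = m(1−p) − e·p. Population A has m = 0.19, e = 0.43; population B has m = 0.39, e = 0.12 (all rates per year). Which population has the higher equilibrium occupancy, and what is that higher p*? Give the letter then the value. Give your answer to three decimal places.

A: p*_A = m/(m+e) = 0.19/0.6200 = 0.3065.
B: p*_B = 0.39/0.5100 = 0.7647.
B is higher at 0.7647.

B, 0.765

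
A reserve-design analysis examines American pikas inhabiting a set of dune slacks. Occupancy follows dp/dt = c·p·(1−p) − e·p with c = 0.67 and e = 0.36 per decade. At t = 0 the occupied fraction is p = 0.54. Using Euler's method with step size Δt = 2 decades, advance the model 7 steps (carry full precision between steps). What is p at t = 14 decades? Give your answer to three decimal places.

0.463

Update rule: p ← p + [c·p·(1−p) − e·p]·Δt with Δt = 2.
p: 0.54000 → 0.48406  (Δp = -0.05594)
p: 0.48406 → 0.47020  (Δp = -0.01386)
p: 0.47020 → 0.46546  (Δp = -0.00473)
p: 0.46546 → 0.46373  (Δp = -0.00173)
p: 0.46373 → 0.46308  (Δp = -0.00065)
p: 0.46308 → 0.46284  (Δp = -0.00025)
p: 0.46284 → 0.46274  (Δp = -0.00009)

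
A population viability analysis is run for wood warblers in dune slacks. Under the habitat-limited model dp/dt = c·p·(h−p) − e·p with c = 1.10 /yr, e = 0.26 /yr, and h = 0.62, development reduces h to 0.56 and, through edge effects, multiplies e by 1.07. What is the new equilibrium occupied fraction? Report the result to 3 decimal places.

0.307

Before: p* = h − e/c = 0.62 − 0.26/1.10 = 0.62 − 0.2364 = 0.3836.
After: c = 1.1, e = 0.2782, h = 0.56; p* = 0.56 − 0.2782/1.1 = 0.3071.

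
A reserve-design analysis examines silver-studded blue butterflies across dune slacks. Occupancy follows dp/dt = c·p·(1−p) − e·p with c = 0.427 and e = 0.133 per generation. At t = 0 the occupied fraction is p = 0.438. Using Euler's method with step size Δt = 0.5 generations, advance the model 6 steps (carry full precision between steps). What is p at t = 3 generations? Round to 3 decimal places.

0.560

Update rule: p ← p + [c·p·(1−p) − e·p]·Δt with Δt = 0.5.
p: 0.43800 → 0.46143  (Δp = +0.02343)
p: 0.46143 → 0.48380  (Δp = +0.02237)
p: 0.48380 → 0.50495  (Δp = +0.02115)
p: 0.50495 → 0.52474  (Δp = +0.01979)
p: 0.52474 → 0.54309  (Δp = +0.01835)
p: 0.54309 → 0.55995  (Δp = +0.01686)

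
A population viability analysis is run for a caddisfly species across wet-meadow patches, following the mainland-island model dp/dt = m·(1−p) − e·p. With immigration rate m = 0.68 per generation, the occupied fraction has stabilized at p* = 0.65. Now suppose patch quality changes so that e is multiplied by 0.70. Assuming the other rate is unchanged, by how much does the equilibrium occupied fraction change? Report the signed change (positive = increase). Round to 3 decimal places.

Balance m(1−p*) = e·p* gives e = m(1−p*)/p* = 0.68×0.35000/0.65000 = 0.36615.
New p* = m/(m+e) = 0.68000/(0.68000+0.25630) = 0.72626.
Δp* = 0.72626 − 0.65000 = +0.07626.

0.076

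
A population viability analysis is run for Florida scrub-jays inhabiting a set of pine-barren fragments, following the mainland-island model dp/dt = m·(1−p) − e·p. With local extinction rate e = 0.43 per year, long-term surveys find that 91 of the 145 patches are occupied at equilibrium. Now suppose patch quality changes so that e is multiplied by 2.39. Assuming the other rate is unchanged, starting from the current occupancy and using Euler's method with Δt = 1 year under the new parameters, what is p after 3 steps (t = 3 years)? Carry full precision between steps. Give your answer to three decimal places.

0.322

Observed p* = 91/145 = 0.62759.
Balance m(1−p*) = e·p* gives m = e·p*/(1−p*) = 0.43×0.62759/0.37241 = 0.72463.
Starting from p₀ = 0.62759; update p ← p + (dp/dt)·Δt with the new parameters.
t = 1: p = 0.62759 + (-0.37511) = 0.25248
t = 2: p = 0.25248 + (+0.28221) = 0.53468
t = 3: p = 0.53468 + (-0.21231) = 0.32237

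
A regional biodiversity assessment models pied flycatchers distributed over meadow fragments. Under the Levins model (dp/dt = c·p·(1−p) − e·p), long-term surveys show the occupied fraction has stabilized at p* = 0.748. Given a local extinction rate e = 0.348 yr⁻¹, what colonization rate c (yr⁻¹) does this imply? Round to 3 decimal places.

At equilibrium c(1−p*) = e, so c = e/(1−p*).
c = 0.348/(1 − 0.748) = 0.348/0.2520 = 1.3810.

1.381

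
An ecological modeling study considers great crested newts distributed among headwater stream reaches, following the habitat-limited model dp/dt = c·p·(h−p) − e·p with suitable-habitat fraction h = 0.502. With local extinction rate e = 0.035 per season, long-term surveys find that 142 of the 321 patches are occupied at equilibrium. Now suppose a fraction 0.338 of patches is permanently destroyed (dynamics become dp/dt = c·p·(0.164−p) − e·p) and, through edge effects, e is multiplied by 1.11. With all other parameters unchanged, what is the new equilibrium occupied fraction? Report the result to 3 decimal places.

0.098

Observed p* = 142/321 = 0.44237.
Balance c(h−p*) = e gives c = e/(0.502 − 0.44237) = 0.035/0.05963 = 0.58695.
New p* = 0.164 − e/c = 0.164 − 0.03885/0.58695 = 0.09781.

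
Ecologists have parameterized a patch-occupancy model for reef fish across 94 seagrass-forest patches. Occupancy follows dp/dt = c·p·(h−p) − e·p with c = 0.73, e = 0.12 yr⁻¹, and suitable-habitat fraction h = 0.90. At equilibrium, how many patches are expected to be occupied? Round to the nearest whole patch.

69

p* = h − e/c = 0.90 − 0.1644 = 0.7356.
Expected occupied patches = N × p* = 94 × 0.7356 = 69.15 ≈ 69.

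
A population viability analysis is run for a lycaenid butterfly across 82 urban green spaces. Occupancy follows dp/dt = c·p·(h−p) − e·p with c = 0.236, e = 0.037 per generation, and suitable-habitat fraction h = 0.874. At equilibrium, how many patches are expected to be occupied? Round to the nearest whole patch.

p* = h − e/c = 0.874 − 0.1568 = 0.7172.
Expected occupied patches = N × p* = 82 × 0.7172 = 58.81 ≈ 59.

59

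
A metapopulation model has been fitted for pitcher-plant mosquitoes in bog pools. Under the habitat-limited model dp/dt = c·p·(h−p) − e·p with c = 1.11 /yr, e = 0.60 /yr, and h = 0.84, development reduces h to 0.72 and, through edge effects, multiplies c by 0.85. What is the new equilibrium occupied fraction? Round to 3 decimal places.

Before: p* = h − e/c = 0.84 − 0.60/1.11 = 0.84 − 0.5405 = 0.2995.
After: c = 0.9435, e = 0.6, h = 0.72; p* = 0.72 − 0.6/0.9435 = 0.0841.

0.084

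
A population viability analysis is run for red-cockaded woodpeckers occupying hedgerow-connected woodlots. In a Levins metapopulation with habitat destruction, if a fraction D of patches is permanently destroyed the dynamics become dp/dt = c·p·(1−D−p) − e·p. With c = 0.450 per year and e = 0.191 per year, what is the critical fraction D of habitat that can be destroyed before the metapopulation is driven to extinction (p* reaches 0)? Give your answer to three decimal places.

0.576

The nontrivial equilibrium is p* = (1−D) − e/c; extinction occurs when this hits zero.
So D_crit = 1 − e/c = 1 − 0.191/0.450 = 1 − 0.4244 = 0.5756.
This equals the undisturbed p*, a classic result of Lande's extension.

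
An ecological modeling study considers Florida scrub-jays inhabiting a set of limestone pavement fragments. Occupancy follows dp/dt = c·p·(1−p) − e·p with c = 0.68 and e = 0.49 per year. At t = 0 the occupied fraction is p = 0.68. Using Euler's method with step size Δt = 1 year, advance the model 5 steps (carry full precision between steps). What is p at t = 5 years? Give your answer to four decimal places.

Update rule: p ← p + [c·p·(1−p) − e·p]·Δt with Δt = 1.
  1  |  dp/dt·Δt = -0.185232  |  p_1 = 0.494768
  2  |  dp/dt·Δt = -0.072455  |  p_2 = 0.422313
  3  |  dp/dt·Δt = -0.041037  |  p_3 = 0.381276
  4  |  dp/dt·Δt = -0.026410  |  p_4 = 0.354866
  5  |  dp/dt·Δt = -0.018208  |  p_5 = 0.336658

0.3367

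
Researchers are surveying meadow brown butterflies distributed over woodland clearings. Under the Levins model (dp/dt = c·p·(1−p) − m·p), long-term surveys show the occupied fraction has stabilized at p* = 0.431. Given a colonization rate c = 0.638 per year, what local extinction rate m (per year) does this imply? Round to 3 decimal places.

At equilibrium c(1−p*) = m.
m = 0.638 × (1 − 0.431) = 0.638 × 0.5690 = 0.3630.

0.363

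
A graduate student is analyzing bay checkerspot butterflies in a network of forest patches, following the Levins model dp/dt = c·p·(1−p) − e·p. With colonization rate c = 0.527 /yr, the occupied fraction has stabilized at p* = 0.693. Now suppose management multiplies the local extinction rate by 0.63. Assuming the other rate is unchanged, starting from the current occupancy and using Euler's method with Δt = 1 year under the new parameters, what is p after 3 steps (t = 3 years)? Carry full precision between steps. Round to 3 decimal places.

Balance c(1−p*) = e gives e = 0.527×(1 − 0.69300) = 0.16179.
Starting from p₀ = 0.69300; update p ← p + (dp/dt)·Δt with the new parameters.
p: 0.69300 → 0.73448  (Δp = +0.04148)
p: 0.73448 → 0.76239  (Δp = +0.02791)
p: 0.76239 → 0.78015  (Δp = +0.01776)

0.780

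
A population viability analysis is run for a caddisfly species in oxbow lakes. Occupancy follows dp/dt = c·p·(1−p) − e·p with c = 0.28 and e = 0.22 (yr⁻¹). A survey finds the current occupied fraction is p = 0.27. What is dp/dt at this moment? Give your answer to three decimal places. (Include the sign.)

Colonization term: c·p·(1−p) = 0.28×0.27×0.7300 = 0.05519.
Extinction term: e·p = 0.05940.
dp/dt = 0.05519 − 0.05940 = -0.00421.

-0.004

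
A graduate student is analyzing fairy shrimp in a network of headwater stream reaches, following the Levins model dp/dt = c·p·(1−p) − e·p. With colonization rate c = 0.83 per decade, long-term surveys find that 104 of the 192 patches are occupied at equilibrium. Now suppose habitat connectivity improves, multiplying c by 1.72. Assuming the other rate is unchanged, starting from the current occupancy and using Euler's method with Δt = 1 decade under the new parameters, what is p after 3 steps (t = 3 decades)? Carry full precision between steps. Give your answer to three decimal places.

0.734

Observed p* = 104/192 = 0.54167.
Balance c(1−p*) = e gives e = 0.83×(1 − 0.54167) = 0.38042.
Starting from p₀ = 0.54167; update p ← p + (dp/dt)·Δt with the new parameters.
  1  |  dp/dt·Δt = +0.148363  |  p_1 = 0.690029
  2  |  dp/dt·Δt = +0.042849  |  p_2 = 0.732878
  3  |  dp/dt·Δt = +0.000679  |  p_3 = 0.733557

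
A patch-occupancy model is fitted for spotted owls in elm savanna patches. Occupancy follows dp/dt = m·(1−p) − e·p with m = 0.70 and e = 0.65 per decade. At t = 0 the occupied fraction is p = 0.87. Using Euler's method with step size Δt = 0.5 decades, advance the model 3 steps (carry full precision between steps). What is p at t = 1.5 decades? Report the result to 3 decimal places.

Update rule: p ← p + [m·(1−p) − e·p]·Δt with Δt = 0.5.
  1  |  dp/dt·Δt = -0.237250  |  p_1 = 0.632750
  2  |  dp/dt·Δt = -0.077106  |  p_2 = 0.555644
  3  |  dp/dt·Δt = -0.025060  |  p_3 = 0.530584

0.531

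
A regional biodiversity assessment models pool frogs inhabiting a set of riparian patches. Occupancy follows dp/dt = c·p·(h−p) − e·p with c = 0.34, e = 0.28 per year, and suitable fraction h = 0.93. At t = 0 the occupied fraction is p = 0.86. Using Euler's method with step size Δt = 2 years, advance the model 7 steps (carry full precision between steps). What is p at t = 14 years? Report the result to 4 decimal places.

0.1917

Update rule: p ← p + [c·p·(h−p) − e·p]·Δt with Δt = 2.
step 1: Δp = -0.44066, p = 0.41934
step 2: Δp = -0.08921, p = 0.33012
step 3: Δp = -0.05021, p = 0.27992
step 4: Δp = -0.03301, p = 0.24690
step 5: Δp = -0.02358, p = 0.22332
step 6: Δp = -0.01775, p = 0.20558
step 7: Δp = -0.01385, p = 0.19172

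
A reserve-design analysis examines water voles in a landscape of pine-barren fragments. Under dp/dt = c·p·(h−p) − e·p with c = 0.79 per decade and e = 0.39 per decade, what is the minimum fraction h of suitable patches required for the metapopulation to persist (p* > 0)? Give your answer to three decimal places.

0.494

p* = h − e/c is positive only when h > e/c.
h_min = e/c = 0.39/0.79 = 0.4937.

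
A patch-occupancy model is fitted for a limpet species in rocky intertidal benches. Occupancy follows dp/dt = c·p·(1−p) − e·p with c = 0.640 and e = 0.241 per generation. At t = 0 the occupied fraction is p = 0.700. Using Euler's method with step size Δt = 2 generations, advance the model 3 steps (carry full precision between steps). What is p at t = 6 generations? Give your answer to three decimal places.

Update rule: p ← p + [c·p·(1−p) − e·p]·Δt with Δt = 2.
step 1: Δp = -0.06860, p = 0.63140
step 2: Δp = -0.00644, p = 0.62496
step 3: Δp = -0.00122, p = 0.62374

0.624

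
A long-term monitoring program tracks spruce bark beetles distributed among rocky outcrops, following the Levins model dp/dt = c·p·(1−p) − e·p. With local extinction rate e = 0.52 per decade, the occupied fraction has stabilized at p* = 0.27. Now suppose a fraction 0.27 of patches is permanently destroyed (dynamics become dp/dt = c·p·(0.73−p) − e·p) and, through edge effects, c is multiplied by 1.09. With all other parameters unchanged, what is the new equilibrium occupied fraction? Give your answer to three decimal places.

0.060

Balance c(1−p*) = e gives c = e/(1 − 0.27000) = 0.52/0.73000 = 0.71233.
New p* = 0.73 − e/c = 0.73 − 0.52000/0.77644 = 0.06028.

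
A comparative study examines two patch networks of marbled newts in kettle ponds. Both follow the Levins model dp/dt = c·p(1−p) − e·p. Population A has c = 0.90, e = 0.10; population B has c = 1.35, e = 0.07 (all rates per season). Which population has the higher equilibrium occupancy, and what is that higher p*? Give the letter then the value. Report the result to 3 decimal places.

A: p*_A = 1 − 0.10/0.90 = 0.8889.
B: p*_B = 1 − 0.07/1.35 = 0.9481.
B is higher at 0.9481.

B, 0.948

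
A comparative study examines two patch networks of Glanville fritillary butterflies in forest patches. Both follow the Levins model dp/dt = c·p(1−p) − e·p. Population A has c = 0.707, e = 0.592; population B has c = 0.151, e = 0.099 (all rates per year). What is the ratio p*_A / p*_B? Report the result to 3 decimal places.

0.472

A: p*_A = 1 − 0.592/0.707 = 0.1627.
B: p*_B = 1 − 0.099/0.151 = 0.3444.
p*_A / p*_B = 0.1627/0.3444 = 0.4723.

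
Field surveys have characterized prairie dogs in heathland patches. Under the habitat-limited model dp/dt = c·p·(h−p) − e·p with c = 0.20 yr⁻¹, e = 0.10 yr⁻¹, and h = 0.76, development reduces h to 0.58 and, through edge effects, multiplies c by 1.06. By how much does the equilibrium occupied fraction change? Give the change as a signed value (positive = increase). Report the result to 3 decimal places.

Before: p* = h − e/c = 0.76 − 0.10/0.20 = 0.76 − 0.5000 = 0.2600.
After: c = 0.212, e = 0.1, h = 0.58; p* = 0.58 − 0.1/0.212 = 0.1083.
Δp* = 0.1083 − 0.2600 = -0.1517.

-0.152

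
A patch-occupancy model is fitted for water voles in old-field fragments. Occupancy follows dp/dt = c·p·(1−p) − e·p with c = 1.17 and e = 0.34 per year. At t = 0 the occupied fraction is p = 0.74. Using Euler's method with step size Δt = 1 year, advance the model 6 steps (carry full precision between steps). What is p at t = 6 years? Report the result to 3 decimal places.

0.709

Update rule: p ← p + [c·p·(1−p) − e·p]·Δt with Δt = 1.
step 1: Δp = -0.02649, p = 0.71351
step 2: Δp = -0.00343, p = 0.71008
step 3: Δp = -0.00056, p = 0.70952
step 4: Δp = -0.00010, p = 0.70942
step 5: Δp = -0.00002, p = 0.70941
step 6: Δp = -0.00000, p = 0.70940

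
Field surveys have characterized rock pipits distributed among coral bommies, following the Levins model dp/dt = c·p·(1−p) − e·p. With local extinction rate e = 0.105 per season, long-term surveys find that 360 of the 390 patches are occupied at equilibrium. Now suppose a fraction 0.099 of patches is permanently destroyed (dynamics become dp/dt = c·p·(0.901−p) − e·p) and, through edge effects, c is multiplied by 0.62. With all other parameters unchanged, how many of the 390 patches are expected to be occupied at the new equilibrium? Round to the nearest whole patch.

Observed p* = 360/390 = 0.92308.
Balance c(1−p*) = e gives c = e/(1 − 0.92308) = 0.105/0.07692 = 1.36505.
New p* = 0.901 − e/c = 0.901 − 0.10500/0.84633 = 0.77693.
Expected occupied = 390 × 0.77693 = 303.00 ≈ 303.

303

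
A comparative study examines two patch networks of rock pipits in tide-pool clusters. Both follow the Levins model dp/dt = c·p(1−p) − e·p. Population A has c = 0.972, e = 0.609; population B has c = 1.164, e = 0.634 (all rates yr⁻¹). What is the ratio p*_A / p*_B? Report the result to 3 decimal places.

A: p*_A = 1 − 0.609/0.972 = 0.3735.
B: p*_B = 1 − 0.634/1.164 = 0.4553.
p*_A / p*_B = 0.3735/0.4553 = 0.8202.

0.820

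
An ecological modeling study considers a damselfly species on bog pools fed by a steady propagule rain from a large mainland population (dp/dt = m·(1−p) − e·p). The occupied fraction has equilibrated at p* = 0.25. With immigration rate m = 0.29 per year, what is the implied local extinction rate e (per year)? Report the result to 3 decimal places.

0.870

At equilibrium m(1−p*) = e·p*, so e = m(1−p*)/p*.
e = 0.29 × 0.7500 / 0.25 = 0.8700.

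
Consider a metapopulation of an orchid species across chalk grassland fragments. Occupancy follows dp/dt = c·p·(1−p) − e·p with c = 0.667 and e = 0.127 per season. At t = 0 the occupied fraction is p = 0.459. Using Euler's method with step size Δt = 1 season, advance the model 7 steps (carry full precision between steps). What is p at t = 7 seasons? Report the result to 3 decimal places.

0.805

Update rule: p ← p + [c·p·(1−p) − e·p]·Δt with Δt = 1.
  1  |  dp/dt·Δt = +0.107336  |  p_1 = 0.566336
  2  |  dp/dt·Δt = +0.091890  |  p_2 = 0.658226
  3  |  dp/dt·Δt = +0.066457  |  p_3 = 0.724683
  4  |  dp/dt·Δt = +0.041044  |  p_4 = 0.765726
  5  |  dp/dt·Δt = +0.022406  |  p_5 = 0.788132
  6  |  dp/dt·Δt = +0.011283  |  p_6 = 0.799415
  7  |  dp/dt·Δt = +0.005428  |  p_7 = 0.804843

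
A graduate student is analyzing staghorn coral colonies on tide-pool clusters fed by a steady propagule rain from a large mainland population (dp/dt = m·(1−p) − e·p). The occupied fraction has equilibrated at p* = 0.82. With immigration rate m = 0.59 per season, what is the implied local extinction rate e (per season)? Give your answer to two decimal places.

0.13

At equilibrium m(1−p*) = e·p*, so e = m(1−p*)/p*.
e = 0.59 × 0.1800 / 0.82 = 0.1295.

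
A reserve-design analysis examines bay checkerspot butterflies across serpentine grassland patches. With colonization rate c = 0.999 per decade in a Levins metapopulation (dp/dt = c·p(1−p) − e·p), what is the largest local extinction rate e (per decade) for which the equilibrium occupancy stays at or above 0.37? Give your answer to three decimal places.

0.629

1 − e/c ≥ 0.37 ⇒ e ≤ c(1 − 0.37) = 0.999 × 0.6300.
e_max = 0.6294.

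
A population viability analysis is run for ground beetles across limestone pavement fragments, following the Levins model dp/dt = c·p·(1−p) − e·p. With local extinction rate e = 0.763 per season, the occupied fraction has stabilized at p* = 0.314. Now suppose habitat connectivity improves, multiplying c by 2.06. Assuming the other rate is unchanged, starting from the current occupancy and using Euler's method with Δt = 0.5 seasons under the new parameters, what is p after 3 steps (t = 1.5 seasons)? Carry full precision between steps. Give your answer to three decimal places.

Balance c(1−p*) = e gives c = e/(1 − 0.31400) = 0.763/0.68600 = 1.11224.
Starting from p₀ = 0.31400; update p ← p + (dp/dt)·Δt with the new parameters.
  1  |  dp/dt·Δt = +0.126978  |  p_1 = 0.440978
  2  |  dp/dt·Δt = +0.114179  |  p_2 = 0.555157
  3  |  dp/dt·Δt = +0.071125  |  p_3 = 0.626283

0.626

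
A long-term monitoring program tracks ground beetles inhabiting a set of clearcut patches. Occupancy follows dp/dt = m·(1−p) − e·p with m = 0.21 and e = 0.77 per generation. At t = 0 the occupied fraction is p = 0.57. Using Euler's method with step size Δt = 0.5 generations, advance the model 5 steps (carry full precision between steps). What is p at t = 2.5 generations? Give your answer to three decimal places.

Update rule: p ← p + [m·(1−p) − e·p]·Δt with Δt = 0.5.
t = 0.5: p = 0.57000 + (-0.17430) = 0.39570
t = 1: p = 0.39570 + (-0.08889) = 0.30681
t = 1.5: p = 0.30681 + (-0.04534) = 0.26147
t = 2: p = 0.26147 + (-0.02312) = 0.23835
t = 2.5: p = 0.23835 + (-0.01179) = 0.22656

0.227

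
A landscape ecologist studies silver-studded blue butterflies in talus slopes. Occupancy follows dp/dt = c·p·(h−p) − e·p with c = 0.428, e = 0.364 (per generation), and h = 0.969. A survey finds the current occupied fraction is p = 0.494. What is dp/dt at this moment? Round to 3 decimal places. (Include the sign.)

-0.079

Colonization term: c·p·(h−p) = 0.428×0.494×0.4750 = 0.10043.
Extinction term: e·p = 0.17982.
dp/dt = 0.10043 − 0.17982 = -0.07939.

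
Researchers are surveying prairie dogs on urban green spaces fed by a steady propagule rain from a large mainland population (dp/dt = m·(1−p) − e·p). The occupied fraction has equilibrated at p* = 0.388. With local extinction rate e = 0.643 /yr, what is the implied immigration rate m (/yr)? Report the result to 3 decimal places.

At equilibrium m(1−p*) = e·p*, so m = e·p*/(1−p*).
m = 0.643 × 0.388 / 0.6120 = 0.2495/0.6120 = 0.4077.

0.408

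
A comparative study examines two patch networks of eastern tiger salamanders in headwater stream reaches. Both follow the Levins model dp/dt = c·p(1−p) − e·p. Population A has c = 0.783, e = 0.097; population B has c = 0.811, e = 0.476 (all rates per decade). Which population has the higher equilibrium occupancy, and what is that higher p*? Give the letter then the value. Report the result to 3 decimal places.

A: p*_A = 1 − 0.097/0.783 = 0.8761.
B: p*_B = 1 − 0.476/0.811 = 0.4131.
A is higher at 0.8761.

A, 0.876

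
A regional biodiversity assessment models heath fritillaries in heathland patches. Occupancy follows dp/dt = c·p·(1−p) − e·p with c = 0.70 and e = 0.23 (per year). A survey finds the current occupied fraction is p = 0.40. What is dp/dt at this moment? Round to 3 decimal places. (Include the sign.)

Colonization term: c·p·(1−p) = 0.70×0.40×0.6000 = 0.16800.
Extinction term: e·p = 0.09200.
dp/dt = 0.16800 − 0.09200 = 0.07600.

0.076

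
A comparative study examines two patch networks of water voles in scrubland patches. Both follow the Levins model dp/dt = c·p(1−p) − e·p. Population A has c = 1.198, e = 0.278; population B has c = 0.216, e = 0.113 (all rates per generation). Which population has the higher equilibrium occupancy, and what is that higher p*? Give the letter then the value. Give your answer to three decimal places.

A: p*_A = 1 − 0.278/1.198 = 0.7679.
B: p*_B = 1 − 0.113/0.216 = 0.4769.
A is higher at 0.7679.

A, 0.768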